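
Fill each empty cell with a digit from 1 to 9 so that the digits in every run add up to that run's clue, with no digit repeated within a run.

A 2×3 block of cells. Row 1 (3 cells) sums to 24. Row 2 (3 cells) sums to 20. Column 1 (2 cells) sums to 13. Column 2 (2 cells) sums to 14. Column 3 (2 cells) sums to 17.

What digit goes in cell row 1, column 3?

24 in 3 cells must be {7,8,9}; 17 in 2 cells must be {8,9}.
Nothing is forced directly, so branch on (1,2), whose candidates are 8 or 9. If (1,2) = 8: that forces (1,3) = 9, (2,2) = 6, after which (2,3) would have to be in {5,9} for the 20 across but in {8} for the 17 down — contradiction. So (1,2) = 9.
Given what's placed, (1,3) must be 8 to fit the 24 across and 17 down.
(2,2) = 14 − 9 = 5 completes the 14 down.
(2,3) = 17 − 8 = 9 completes the 17 down.
(1,1) = 24 − 17 = 7 completes the 24 across.
(2,1) = 20 − 14 = 6 completes the 20 across.

8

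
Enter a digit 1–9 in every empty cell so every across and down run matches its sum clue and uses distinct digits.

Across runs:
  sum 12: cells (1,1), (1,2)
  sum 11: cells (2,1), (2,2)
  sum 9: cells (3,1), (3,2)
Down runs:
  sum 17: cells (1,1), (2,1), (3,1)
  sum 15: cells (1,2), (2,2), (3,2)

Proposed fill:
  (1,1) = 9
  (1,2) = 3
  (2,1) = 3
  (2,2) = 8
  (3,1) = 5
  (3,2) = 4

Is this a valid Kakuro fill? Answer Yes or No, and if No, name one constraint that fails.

Yes

Across: 9+3=12; 3+8=11; 5+4=9. Down: 9+3+5=17; 3+8+4=15. No digit repeats within any run.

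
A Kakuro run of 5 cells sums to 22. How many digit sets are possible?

9

5 distinct digits from 1–9 sum between 15 and 35.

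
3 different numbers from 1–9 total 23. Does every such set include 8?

Yes

The only way to make 23 from 3 distinct digits is {6,8,9}, which contains 8.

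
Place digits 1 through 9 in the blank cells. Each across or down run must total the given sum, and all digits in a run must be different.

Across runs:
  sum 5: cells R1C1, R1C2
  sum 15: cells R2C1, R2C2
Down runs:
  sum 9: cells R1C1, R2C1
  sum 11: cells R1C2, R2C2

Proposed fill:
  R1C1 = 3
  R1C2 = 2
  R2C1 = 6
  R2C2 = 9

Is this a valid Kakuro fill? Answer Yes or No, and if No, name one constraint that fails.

Yes

Across: 3+2=5; 6+9=15. Down: 3+6=9; 2+9=11. No digit repeats within any run.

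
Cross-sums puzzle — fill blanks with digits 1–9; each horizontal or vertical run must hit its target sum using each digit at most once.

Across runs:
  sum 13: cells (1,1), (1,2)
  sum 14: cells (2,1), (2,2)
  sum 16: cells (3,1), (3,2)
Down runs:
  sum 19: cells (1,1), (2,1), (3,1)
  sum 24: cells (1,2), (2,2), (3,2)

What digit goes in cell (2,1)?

16 in 2 cells must be {7,9}; 24 in 3 cells must be {7,8,9}.
Nothing is forced directly, so branch on (2,2), whose candidates are 8 or 9. If (2,2) = 9: that forces (2,1) = 5, after which (3,1) would have to be in {7,9} for the 16 across but in {6,8} for the 19 down — contradiction. So (2,2) = 8.
(2,1) = 14 − 8 = 6 completes the 14 across.
Given what's placed, (3,1) must be 9 to fit the 16 across and 19 down.
(3,2) = 16 − 9 = 7 completes the 16 across.
(1,1) = 19 − 15 = 4 completes the 19 down.
(1,2) = 13 − 4 = 9 completes the 13 across.

6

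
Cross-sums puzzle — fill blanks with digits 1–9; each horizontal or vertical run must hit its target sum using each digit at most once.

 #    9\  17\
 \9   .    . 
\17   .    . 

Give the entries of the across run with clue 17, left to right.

17 in 2 cells must be {8,9}.
The 9 across and the 17 down share only 8, so R1C2 = 8.
The 17 across and the 9 down share only 8, so R2C1 = 8.
R2C2 = 17 − 8 = 9 completes the 17 across.
R1C1 = 9 − 8 = 1 completes the 9 across.

8, 9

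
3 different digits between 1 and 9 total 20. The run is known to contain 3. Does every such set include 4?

The only way to make 20 from 3 distinct digits under that restriction is {3,8,9}, which does not contain 4.

No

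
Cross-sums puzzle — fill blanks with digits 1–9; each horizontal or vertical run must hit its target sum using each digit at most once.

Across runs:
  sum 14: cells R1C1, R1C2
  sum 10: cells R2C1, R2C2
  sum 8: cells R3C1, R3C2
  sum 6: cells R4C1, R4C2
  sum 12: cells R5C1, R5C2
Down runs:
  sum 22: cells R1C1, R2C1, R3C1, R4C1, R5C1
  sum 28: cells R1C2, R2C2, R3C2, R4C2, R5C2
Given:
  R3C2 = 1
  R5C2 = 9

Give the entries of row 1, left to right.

R3C1 = 8 − 1 = 7 completes the 8 across.
R5C1 = 12 − 9 = 3 completes the 12 across.
No cell is forced outright now. R4C2 can only be 4 or 5 (the digits allowed by both its 6 across and its 28 down). If R4C2 = 5: that forces R1C2 = 6, R2C2 = 7, R4C1 = 1, after which R1C1 would have to be in {8} for the 14 across but in {2,5,6,9} for the 22 down — contradiction. So R4C2 = 4.
R4C1 = 6 − 4 = 2 completes the 6 across.
Nothing is forced directly, so branch on R1C1, whose candidates are 6 or 9. If R1C1 = 9: then R1C2 would have to be in {5} for the 14 across but in {6,8} for the 28 down — contradiction. So R1C1 = 6.
R1C2 = 14 − 6 = 8 completes the 14 across.
R2C1 = 22 − 18 = 4 completes the 22 down.
R2C2 = 10 − 4 = 6 completes the 10 across.

6, 8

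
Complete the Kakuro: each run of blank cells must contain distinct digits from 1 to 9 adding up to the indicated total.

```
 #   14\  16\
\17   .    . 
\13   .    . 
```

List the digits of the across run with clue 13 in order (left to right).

6, 7

17 in 2 cells must be {8,9}; 16 in 2 cells must be {7,9}.
The 17 across and the 16 down share only 9, so R1C2 = 9.
R2C2 = 16 − 9 = 7 completes the 16 down.
R1C1 = 17 − 9 = 8 completes the 17 across.
R2C1 = 13 − 7 = 6 completes the 13 across.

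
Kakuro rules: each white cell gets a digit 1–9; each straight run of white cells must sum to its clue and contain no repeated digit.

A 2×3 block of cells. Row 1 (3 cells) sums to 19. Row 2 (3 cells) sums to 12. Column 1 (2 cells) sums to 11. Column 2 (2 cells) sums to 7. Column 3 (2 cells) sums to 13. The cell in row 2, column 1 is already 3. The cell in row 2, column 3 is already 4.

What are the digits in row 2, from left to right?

(1,1) = 11 − 3 = 8 completes the 11 down.
(1,3) = 13 − 4 = 9 completes the 13 down.
(2,2) = 12 − 7 = 5 completes the 12 across.
(1,2) = 19 − 17 = 2 completes the 19 across.

3 5 4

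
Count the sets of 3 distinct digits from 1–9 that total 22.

3 distinct digits from 1–9 sum between 6 and 24.
Enumerating: {5,8,9}, {6,7,9}.

2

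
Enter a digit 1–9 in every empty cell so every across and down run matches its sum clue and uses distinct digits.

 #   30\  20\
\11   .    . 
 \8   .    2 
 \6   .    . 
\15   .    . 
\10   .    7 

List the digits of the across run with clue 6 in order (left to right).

R2C1 = 8 − 2 = 6 completes the 8 across.
R4C2 = 6: the only remaining digit allowed by both the 15 across and the 20 down.
R5C1 = 10 − 7 = 3 completes the 10 across.
R1C2 = 4: the only remaining digit allowed by both the 11 across and the 20 down.
R3C2 = 20 − 19 = 1 completes the 20 down.
R4C1 = 15 − 6 = 9 completes the 15 across.
R1C1 = 11 − 4 = 7 completes the 11 across.
R3C1 = 6 − 1 = 5 completes the 6 across.

5 1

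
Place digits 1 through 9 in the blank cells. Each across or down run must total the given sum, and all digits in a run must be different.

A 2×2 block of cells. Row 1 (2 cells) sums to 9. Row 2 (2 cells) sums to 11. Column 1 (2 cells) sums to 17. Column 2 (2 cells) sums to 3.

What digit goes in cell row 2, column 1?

17 in 2 cells must be {8,9}; 3 in 2 cells must be {1,2}.
The 9 across and the 17 down share only 8, so (1,1) = 8.
(1,2) = 9 − 8 = 1 completes the 9 across.
(2,1) = 17 − 8 = 9 completes the 17 down.
(2,2) = 11 − 9 = 2 completes the 11 across.

9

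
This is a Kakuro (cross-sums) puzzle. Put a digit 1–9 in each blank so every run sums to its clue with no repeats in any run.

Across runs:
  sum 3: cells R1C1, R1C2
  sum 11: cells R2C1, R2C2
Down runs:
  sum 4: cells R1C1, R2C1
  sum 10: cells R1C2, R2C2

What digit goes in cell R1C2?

3 in 2 cells must be {1,2}; 4 in 2 cells must be {1,3}.
The 3 across and the 4 down share only 1, so R1C1 = 1.
R1C2 = 3 − 1 = 2 completes the 3 across.
R2C1 = 4 − 1 = 3 completes the 4 down.
R2C2 = 11 − 3 = 8 completes the 11 across.

2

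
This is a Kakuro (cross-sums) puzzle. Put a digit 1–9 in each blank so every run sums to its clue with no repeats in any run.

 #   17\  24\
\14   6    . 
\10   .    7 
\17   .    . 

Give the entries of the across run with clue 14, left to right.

17 in 2 cells must be {8,9}; 24 in 3 cells must be {7,8,9}.
R1C2 = 14 − 6 = 8 completes the 14 across.
R2C1 = 10 − 7 = 3 completes the 10 across.
R3C1 = 17 − 9 = 8 completes the 17 down.
R3C2 = 17 − 8 = 9 completes the 17 across.

6, 8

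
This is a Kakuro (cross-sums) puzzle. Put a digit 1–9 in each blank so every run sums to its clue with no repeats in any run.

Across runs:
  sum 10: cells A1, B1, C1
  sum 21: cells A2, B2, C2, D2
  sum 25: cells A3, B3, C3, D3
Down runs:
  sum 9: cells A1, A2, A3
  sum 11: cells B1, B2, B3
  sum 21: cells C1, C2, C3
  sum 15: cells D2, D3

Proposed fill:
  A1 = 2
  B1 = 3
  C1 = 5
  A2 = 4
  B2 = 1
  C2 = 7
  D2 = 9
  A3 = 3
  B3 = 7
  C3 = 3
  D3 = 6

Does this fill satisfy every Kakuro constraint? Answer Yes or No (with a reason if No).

No — the down run C1–C3 sums to 15, not 21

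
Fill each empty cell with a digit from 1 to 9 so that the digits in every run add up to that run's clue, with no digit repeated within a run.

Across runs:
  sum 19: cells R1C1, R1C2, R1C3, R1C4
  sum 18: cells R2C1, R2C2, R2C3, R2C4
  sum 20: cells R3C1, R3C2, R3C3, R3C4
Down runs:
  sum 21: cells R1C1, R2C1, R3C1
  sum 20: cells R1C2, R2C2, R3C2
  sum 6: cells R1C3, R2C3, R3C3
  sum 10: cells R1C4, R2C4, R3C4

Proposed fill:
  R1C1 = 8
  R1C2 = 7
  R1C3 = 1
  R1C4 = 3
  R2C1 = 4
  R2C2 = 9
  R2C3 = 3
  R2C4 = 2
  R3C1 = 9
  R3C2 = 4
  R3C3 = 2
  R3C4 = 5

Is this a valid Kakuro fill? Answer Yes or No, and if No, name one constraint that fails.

Yes

Across: 8+7+1+3=19; 4+9+3+2=18; 9+4+2+5=20. Down: 8+4+9=21; 7+9+4=20; 1+3+2=6; 3+2+5=10. No digit repeats within any run.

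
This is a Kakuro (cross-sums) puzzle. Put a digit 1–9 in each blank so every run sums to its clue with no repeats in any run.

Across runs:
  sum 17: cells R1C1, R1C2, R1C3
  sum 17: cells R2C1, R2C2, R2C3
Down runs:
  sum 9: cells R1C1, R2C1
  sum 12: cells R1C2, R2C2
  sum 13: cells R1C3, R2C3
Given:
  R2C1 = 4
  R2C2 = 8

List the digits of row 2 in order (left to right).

R1C1 = 9 − 4 = 5 completes the 9 down.
R1C2 = 12 − 8 = 4 completes the 12 down.
R1C3 = 17 − 9 = 8 completes the 17 across.
R2C3 = 17 − 12 = 5 completes the 17 across.

4 8 5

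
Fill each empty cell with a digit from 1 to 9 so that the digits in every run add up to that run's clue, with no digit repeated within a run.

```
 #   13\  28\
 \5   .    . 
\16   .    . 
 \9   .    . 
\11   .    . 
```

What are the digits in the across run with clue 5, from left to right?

1, 4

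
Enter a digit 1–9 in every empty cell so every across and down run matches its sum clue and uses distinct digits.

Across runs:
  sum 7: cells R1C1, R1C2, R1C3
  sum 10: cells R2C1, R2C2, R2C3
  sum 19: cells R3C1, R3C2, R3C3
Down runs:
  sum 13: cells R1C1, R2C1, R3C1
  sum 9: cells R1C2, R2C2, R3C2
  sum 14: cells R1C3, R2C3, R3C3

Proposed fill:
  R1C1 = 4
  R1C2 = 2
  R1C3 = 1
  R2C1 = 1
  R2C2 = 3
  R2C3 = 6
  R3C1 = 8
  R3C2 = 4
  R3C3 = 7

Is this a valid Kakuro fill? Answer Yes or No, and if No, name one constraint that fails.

Across: 4+2+1=7; 1+3+6=10; 8+4+7=19. Down: 4+1+8=13; 2+3+4=9; 1+6+7=14. No digit repeats within any run.

Yes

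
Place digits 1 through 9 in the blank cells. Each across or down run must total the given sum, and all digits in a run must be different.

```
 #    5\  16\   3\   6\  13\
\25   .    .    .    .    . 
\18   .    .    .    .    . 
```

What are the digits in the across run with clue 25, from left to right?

2, 9, 1, 5, 8

16 in 2 cells must be {7,9}; 3 in 2 cells must be {1,2}.
Only 7 fits R2C2 under both its across sum 18 and down sum 16.
Given what's placed, R2C5 must be 5 to fit the 18 across and 13 down.
R1C2 = 16 − 7 = 9 completes the 16 down.
R1C5 = 13 − 5 = 8 completes the 13 down.
No cell is forced outright now. R1C3 can only be 1 or 2 (the digits allowed by both its 25 across and its 3 down). If R1C3 = 2: that forces R1C1 = 1, R1C4 = 5, after which R2C1 would have to be in {1,2,3} for the 18 across but in {4} for the 5 down — contradiction. So R1C3 = 1.
R2C3 = 3 − 1 = 2 completes the 3 down.
Given what's placed, R2C4 must be 1 to fit the 18 across and 6 down.
R1C4 = 6 − 1 = 5 completes the 6 down.
R2C1 = 18 − 15 = 3 completes the 18 across.
R1C1 = 25 − 23 = 2 completes the 25 across.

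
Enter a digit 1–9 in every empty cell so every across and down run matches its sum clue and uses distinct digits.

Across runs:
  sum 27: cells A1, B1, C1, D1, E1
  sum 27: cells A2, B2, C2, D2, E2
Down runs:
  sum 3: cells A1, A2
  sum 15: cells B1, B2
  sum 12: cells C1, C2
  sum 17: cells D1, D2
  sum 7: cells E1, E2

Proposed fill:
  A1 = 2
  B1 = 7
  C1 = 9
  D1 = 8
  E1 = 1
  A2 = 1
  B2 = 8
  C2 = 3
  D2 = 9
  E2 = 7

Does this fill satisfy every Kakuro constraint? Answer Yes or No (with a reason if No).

No — the down run E1–E2 sums to 8, not 7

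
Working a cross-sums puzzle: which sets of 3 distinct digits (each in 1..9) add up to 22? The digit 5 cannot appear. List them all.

{6,7,9}

3 distinct digits from 1–9 sum between 6 and 24.
Dropping sets that contain 5.
Only one set works: {6,7,9}.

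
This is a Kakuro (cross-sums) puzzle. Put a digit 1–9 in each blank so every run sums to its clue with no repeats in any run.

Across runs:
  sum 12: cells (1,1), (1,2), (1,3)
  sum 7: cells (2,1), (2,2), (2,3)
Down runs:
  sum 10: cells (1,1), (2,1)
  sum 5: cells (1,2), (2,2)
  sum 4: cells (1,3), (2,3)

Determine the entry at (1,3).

7 in 3 cells must be {1,2,4}; 4 in 2 cells must be {1,3}.
The 7 across and the 4 down share only 1, so (2,3) = 1.
(1,3) = 4 − 1 = 3 completes the 4 down.
Nothing is forced directly, so branch on (2,1), whose candidates are 2 or 4. If (2,1) = 4: then (1,1) would have to be in {1,2,4,5,7,8} for the 12 across but in {6} for the 10 down — contradiction. So (2,1) = 2.
(1,1) = 10 − 2 = 8 completes the 10 down.
(1,2) = 12 − 11 = 1 completes the 12 across.
(2,2) = 7 − 3 = 4 completes the 7 across.

3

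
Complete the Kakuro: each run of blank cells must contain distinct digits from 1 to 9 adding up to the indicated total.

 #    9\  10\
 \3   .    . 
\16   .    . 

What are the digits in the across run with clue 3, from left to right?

2 1

3 in 2 cells must be {1,2}; 16 in 2 cells must be {7,9}.
The 16 across and the 9 down share only 7, so R2C1 = 7.
R2C2 = 16 − 7 = 9 completes the 16 across.
R1C1 = 9 − 7 = 2 completes the 9 down.
R1C2 = 3 − 2 = 1 completes the 3 across.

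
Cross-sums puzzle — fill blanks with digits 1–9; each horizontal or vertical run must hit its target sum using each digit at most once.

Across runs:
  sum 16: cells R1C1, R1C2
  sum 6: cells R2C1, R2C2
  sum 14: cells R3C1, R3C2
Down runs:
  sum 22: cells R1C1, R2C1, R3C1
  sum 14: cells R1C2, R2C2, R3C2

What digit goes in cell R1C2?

16 in 2 cells must be {7,9}.
The 6 across and the 22 down share only 5, so R2C1 = 5.
R2C2 = 6 − 5 = 1 completes the 6 across.
Given what's placed, R1C1 must be 9 to fit the 16 across and 22 down.
R1C2 = 16 − 9 = 7 completes the 16 across.
R3C1 = 22 − 14 = 8 completes the 22 down.
R3C2 = 14 − 8 = 6 completes the 14 across.

7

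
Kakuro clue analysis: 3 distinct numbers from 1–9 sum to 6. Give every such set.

{1,2,3}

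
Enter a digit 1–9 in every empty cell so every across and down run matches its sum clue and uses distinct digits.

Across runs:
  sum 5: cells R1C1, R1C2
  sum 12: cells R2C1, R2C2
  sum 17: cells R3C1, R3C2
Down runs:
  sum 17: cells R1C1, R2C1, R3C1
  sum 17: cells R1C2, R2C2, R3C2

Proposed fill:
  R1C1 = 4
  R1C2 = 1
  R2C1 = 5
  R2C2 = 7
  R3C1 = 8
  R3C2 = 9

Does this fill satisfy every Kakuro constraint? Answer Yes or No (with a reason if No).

Across: 4+1=5; 5+7=12; 8+9=17. Down: 4+5+8=17; 1+7+9=17. No digit repeats within any run.

Yes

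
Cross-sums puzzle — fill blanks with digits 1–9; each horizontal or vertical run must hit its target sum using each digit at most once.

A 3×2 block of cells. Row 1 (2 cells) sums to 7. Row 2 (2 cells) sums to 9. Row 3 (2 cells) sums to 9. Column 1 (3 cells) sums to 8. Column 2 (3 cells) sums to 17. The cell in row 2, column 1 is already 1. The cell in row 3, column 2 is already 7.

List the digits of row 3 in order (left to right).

(2,2) = 9 − 1 = 8 completes the 9 across.
(3,1) = 9 − 7 = 2 completes the 9 across.
(1,1) = 8 − 3 = 5 completes the 8 down.
(1,2) = 7 − 5 = 2 completes the 7 across.

2 7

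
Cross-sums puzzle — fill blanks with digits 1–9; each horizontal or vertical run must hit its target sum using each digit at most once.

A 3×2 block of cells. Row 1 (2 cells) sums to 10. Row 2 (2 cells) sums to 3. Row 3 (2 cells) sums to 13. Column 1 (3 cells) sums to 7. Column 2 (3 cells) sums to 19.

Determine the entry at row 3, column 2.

9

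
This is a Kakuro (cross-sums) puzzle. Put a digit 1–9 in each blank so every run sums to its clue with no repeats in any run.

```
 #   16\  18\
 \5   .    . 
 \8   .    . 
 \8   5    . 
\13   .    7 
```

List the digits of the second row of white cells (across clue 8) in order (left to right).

2 6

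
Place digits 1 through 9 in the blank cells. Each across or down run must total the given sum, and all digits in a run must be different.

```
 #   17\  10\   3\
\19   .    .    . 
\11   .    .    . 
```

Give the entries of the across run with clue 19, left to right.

9, 8, 2

17 in 2 cells must be {8,9}; 3 in 2 cells must be {1,2}.
The 19 across and the 3 down share only 2, so R1C3 = 2.
The 11 across and the 17 down share only 8, so R2C1 = 8.
R2C3 = 3 − 2 = 1 completes the 3 down.
R1C1 = 17 − 8 = 9 completes the 17 down.
R1C2 = 19 − 11 = 8 completes the 19 across.
R2C2 = 11 − 9 = 2 completes the 11 across.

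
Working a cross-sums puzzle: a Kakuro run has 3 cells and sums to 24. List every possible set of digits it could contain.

{7,8,9}

3 distinct digits from 1–9 sum between 6 and 24.
Only one set works: {7,8,9}.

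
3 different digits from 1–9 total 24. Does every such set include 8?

Yes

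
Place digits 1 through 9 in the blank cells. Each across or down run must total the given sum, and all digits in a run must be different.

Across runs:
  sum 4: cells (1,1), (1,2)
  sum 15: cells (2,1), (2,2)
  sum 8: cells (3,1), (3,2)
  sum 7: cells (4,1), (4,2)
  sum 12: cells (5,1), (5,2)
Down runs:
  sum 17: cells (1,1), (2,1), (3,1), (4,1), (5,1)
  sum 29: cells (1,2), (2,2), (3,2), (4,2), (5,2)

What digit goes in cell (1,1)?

1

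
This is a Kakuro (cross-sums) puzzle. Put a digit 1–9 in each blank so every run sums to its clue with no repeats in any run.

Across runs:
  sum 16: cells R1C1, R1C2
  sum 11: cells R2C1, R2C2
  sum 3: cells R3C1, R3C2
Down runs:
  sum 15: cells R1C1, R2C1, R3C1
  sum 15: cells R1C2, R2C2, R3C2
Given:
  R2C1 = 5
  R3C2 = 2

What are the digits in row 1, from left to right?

9, 7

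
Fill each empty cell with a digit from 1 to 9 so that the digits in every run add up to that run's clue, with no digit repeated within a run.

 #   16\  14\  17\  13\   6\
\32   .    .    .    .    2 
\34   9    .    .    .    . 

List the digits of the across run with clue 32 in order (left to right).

34 in 5 cells must be {4,6,7,8,9}; 16 in 2 cells must be {7,9}; 17 in 2 cells must be {8,9}.
R1C1 = 16 − 9 = 7 completes the 16 down.
R2C3 = 8: the only remaining digit allowed by both the 34 across and the 17 down.
R2C5 = 6 − 2 = 4 completes the 6 down.
R1C3 = 17 − 8 = 9 completes the 17 down.
Given what's placed, R2C2 must be 6 to fit the 34 across and 14 down.
R2C4 = 34 − 27 = 7 completes the 34 across.
R1C2 = 14 − 6 = 8 completes the 14 down.
R1C4 = 32 − 26 = 6 completes the 32 across.

7 8 9 6 2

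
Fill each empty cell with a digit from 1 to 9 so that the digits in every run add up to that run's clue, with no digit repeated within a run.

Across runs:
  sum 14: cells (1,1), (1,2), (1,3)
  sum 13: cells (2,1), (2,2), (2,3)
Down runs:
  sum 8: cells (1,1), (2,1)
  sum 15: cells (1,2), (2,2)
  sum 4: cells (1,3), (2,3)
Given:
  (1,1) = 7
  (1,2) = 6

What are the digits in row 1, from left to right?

4 in 2 cells must be {1,3}.
(1,3) = 14 − 13 = 1 completes the 14 across.
(2,1) = 8 − 7 = 1 completes the 8 down.
(2,2) = 15 − 6 = 9 completes the 15 down.
(2,3) = 13 − 10 = 3 completes the 13 across.

7 6 1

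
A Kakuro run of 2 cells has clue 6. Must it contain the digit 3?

No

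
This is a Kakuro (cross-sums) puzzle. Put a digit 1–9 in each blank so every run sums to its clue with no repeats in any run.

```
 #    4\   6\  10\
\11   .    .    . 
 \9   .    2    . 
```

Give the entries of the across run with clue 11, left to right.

1, 4, 6

4 in 2 cells must be {1,3}.
R1C2 = 6 − 2 = 4 completes the 6 down.
R1C1 = 1: the only remaining digit allowed by both the 11 across and the 4 down.
R1C3 = 11 − 5 = 6 completes the 11 across.
R2C1 = 4 − 1 = 3 completes the 4 down.
R2C3 = 9 − 5 = 4 completes the 9 across.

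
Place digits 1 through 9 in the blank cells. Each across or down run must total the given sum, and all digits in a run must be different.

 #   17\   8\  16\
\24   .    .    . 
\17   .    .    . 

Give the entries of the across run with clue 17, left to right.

9, 1, 7

24 in 3 cells must be {7,8,9}; 17 in 2 cells must be {8,9}; 16 in 2 cells must be {7,9}.
The 24 across and the 8 down share only 7, so R1C2 = 7.
Given what's placed, R1C3 must be 9 to fit the 24 across and 16 down.
R2C2 = 8 − 7 = 1 completes the 8 down.
R2C3 = 16 − 9 = 7 completes the 16 down.
R1C1 = 24 − 16 = 8 completes the 24 across.
R2C1 = 17 − 8 = 9 completes the 17 across.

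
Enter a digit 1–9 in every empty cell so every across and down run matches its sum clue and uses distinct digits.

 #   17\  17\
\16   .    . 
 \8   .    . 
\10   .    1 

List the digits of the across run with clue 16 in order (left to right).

16 in 2 cells must be {7,9}.
R2C2 = 7: the only remaining digit allowed by both the 8 across and the 17 down.
R3C1 = 10 − 1 = 9 completes the 10 across.
Given what's placed, R1C1 must be 7 to fit the 16 across and 17 down.
R1C2 = 16 − 7 = 9 completes the 16 across.
R2C1 = 8 − 7 = 1 completes the 8 across.

7, 9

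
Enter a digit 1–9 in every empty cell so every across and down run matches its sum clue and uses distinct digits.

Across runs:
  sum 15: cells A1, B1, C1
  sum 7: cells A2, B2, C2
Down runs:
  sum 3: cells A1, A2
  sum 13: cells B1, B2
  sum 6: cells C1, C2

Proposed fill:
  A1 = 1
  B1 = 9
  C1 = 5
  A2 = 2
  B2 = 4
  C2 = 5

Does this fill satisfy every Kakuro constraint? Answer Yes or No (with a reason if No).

No — the across run A2–C2 sums to 11, not 7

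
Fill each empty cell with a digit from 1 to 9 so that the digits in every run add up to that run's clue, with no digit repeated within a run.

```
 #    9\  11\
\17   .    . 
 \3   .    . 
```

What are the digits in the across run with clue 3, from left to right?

1 2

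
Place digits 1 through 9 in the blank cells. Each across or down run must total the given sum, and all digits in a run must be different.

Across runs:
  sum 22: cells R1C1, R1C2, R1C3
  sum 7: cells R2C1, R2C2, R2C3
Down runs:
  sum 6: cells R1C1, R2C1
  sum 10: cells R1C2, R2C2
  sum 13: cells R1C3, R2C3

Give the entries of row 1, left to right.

5 8 9

7 in 3 cells must be {1,2,4}.
The 22 across and the 6 down share only 5, so R1C1 = 5.
R2C1 = 6 − 5 = 1 completes the 6 down.
Given what's placed, R2C3 must be 4 to fit the 7 across and 13 down.
R1C3 = 13 − 4 = 9 completes the 13 down.
R2C2 = 7 − 5 = 2 completes the 7 across.
R1C2 = 22 − 14 = 8 completes the 22 across.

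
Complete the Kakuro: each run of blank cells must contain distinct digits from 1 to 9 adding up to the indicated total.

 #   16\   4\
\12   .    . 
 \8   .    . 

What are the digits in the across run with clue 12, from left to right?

9 3

16 in 2 cells must be {7,9}; 4 in 2 cells must be {1,3}.
The 12 across and the 4 down share only 3, so R1C2 = 3.
The 8 across and the 16 down share only 7, so R2C1 = 7.
R2C2 = 8 − 7 = 1 completes the 8 across.
R1C1 = 12 − 3 = 9 completes the 12 across.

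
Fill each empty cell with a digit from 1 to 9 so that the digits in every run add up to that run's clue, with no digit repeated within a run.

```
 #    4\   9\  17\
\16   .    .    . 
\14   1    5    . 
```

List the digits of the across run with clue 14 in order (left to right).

4 in 2 cells must be {1,3}; 17 in 2 cells must be {8,9}.
R1C1 = 4 − 1 = 3 completes the 4 down.
R1C2 = 9 − 5 = 4 completes the 9 down.
R1C3 = 16 − 7 = 9 completes the 16 across.
R2C3 = 14 − 6 = 8 completes the 14 across.

1 5 8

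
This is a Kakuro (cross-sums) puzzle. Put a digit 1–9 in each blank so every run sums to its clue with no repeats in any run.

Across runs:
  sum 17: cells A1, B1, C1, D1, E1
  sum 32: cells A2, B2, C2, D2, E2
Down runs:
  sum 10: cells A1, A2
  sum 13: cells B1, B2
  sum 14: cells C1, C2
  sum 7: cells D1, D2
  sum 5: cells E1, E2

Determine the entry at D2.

6

Nothing is forced directly, so branch on C1, whose candidates are 5 or 6. If C1 = 6: that forces B1 = 5, B2 = 8, after which C2 would have to be in {2,3,4,5,6,7,9} for the 32 across but in {8} for the 14 down — contradiction. So C1 = 5.
Given what's placed, B1 must be 6 to fit the 17 across and 13 down.
B2 = 13 − 6 = 7 completes the 13 down.
C2 = 14 − 5 = 9 completes the 14 down.
No cell is forced outright now. E2 can only be 2 or 3 (the digits allowed by both its 32 across and its 5 down). If E2 = 3: that forces E1 = 2, A2 = 8, D2 = 5, after which A1 would have to be in {1,3} for the 17 across but in {2} for the 10 down — contradiction. So E2 = 2.
E1 = 5 − 2 = 3 completes the 5 down.
Given what's placed, D2 must be 6 to fit the 32 across and 7 down.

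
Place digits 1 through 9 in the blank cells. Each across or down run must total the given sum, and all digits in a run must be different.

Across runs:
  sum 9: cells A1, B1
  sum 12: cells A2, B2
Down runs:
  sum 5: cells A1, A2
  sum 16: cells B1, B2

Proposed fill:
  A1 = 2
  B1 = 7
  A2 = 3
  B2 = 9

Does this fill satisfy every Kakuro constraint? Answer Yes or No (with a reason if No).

Across: 2+7=9; 3+9=12. Down: 2+3=5; 7+9=16. No digit repeats within any run.

Yes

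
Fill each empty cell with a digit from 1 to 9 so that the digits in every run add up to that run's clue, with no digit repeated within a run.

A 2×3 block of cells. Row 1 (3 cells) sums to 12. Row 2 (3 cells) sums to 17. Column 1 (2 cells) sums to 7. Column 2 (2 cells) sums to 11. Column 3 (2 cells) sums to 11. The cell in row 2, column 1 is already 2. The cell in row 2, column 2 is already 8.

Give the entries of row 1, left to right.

(1,1) = 7 − 2 = 5 completes the 7 down.
(1,2) = 11 − 8 = 3 completes the 11 down.
(1,3) = 12 − 8 = 4 completes the 12 across.
(2,3) = 17 − 10 = 7 completes the 17 across.

5, 3, 4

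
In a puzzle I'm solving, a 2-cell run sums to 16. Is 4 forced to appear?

No

The only way to make 16 from 2 distinct digits is {7,9}, which does not contain 4.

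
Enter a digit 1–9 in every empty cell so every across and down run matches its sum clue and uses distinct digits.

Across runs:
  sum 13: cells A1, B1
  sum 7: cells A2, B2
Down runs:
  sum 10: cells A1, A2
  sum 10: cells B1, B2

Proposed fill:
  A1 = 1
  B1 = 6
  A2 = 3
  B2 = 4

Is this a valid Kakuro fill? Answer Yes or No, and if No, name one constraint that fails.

No — the across run A1–B1 sums to 7, not 13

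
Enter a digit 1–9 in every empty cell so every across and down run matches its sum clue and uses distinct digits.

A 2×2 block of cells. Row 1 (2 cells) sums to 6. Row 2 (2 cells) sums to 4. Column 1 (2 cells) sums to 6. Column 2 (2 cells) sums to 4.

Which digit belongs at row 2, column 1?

4 in 2 cells must be {1,3}.
The 6 across and the 4 down share only 1, so (1,2) = 1.
The 4 across and the 6 down share only 1, so (2,1) = 1.
(2,2) = 4 − 1 = 3 completes the 4 across.
(1,1) = 6 − 1 = 5 completes the 6 across.

1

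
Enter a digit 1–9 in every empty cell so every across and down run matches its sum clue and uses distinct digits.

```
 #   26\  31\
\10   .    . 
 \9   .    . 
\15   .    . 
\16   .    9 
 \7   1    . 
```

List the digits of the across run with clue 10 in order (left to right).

6 4

16 in 2 cells must be {7,9}.
R4C1 = 16 − 9 = 7 completes the 16 across.
R5C2 = 7 − 1 = 6 completes the 7 across.
Nothing is forced directly, so branch on R3C2, whose candidates are 7 or 8. If R3C2 = 8: then R3C1 would have to be in {7} for the 15 across but in {3,4,5,6,8,9} for the 26 down — contradiction. So R3C2 = 7.
R3C1 = 15 − 7 = 8 completes the 15 across.
Nothing is forced directly, so branch on R1C1, whose candidates are 4 or 6. If R1C1 = 4: then R1C2 would have to be in {6} for the 10 across but in {1,4,5,8} for the 31 down — contradiction. So R1C1 = 6.
R1C2 = 10 − 6 = 4 completes the 10 across.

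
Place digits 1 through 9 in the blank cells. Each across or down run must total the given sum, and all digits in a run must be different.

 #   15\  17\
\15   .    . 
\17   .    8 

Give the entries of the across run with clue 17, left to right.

9 8

17 in 2 cells must be {8,9}.
R1C2 = 17 − 8 = 9 completes the 17 down.
R2C1 = 17 − 8 = 9 completes the 17 across.
R1C1 = 15 − 9 = 6 completes the 15 across.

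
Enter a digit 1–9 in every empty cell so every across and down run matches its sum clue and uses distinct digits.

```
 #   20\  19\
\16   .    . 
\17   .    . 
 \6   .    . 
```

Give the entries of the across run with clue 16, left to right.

7 9

16 in 2 cells must be {7,9}; 17 in 2 cells must be {8,9}.
Nothing is forced directly, so branch on R3C1, whose candidates are 4 or 5. If R3C1 = 5: then R3C2 would have to be in {1} for the 6 across but in {2,3,4,5,6,7,8,9} for the 19 down — contradiction. So R3C1 = 4.
Given what's placed, R2C1 must be 9 to fit the 17 across and 20 down.
R2C2 = 17 − 9 = 8 completes the 17 across.
R3C2 = 6 − 4 = 2 completes the 6 across.
R1C1 = 20 − 13 = 7 completes the 20 down.
R1C2 = 16 − 7 = 9 completes the 16 across.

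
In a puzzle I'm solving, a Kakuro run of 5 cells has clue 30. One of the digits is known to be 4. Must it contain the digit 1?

No

Counterexample: {2,4,7,8,9} sums to 30 under that restriction without using 1.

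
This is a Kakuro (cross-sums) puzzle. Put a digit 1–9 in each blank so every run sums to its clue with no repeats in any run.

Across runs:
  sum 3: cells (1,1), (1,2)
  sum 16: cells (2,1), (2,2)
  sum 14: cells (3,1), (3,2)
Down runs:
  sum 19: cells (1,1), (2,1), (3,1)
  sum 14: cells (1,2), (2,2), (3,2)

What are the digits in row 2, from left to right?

9 7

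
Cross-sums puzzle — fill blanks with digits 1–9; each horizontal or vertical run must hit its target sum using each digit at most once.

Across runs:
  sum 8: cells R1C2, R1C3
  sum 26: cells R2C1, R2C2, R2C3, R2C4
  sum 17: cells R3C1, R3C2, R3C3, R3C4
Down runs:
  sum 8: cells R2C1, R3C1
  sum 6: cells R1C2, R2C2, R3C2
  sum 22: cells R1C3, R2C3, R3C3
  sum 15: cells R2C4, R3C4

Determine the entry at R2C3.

6 in 3 cells must be {1,2,3}.
Nothing is forced directly, so branch on R2C2, whose candidates are 2 or 3. If R2C2 = 3: that forces R2C1 = 6, R3C1 = 2, R3C2 = 1, R1C2 = 2, R1C3 = 6 (and 2 more), after which R3C3 would have to be in {5,6,8,9} for the 17 across but in {7} for the 22 down — contradiction. So R2C2 = 2.
Given what's placed, R2C1 must be 7 to fit the 26 across and 8 down.
R3C1 = 8 − 7 = 1 completes the 8 down.
R3C2 = 3: the only remaining digit allowed by both the 17 across and the 6 down.
R1C2 = 6 − 5 = 1 completes the 6 down.
R1C3 = 8 − 1 = 7 completes the 8 across.
Given what's placed, R2C3 must be 9 to fit the 26 across and 22 down.

9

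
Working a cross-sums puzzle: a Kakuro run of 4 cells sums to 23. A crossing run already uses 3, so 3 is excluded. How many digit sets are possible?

6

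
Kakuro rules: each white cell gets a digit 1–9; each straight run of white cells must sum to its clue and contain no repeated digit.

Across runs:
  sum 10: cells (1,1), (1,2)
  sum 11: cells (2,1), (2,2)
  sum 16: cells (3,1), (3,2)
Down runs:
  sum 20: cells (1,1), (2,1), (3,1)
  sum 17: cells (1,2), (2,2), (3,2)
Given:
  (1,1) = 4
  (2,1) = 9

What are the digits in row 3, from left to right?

16 in 2 cells must be {7,9}.
(1,2) = 10 − 4 = 6 completes the 10 across.
(2,2) = 11 − 9 = 2 completes the 11 across.
(3,1) = 20 − 13 = 7 completes the 20 down.
(3,2) = 16 − 7 = 9 completes the 16 across.

7 9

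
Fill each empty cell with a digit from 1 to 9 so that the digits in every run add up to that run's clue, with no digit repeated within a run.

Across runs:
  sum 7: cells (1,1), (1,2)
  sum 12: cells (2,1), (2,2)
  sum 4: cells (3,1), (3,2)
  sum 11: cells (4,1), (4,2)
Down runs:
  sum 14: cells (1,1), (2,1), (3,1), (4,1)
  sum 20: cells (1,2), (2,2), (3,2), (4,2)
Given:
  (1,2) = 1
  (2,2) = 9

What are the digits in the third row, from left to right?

1 3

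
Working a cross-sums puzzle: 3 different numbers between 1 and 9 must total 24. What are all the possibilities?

3 distinct digits from 1–9 sum between 6 and 24.
Only one set works: {7,8,9}.

{7,8,9}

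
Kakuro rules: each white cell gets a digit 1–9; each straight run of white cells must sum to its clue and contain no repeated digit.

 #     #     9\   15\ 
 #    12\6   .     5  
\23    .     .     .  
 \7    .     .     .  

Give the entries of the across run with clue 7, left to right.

4 2 1

23 in 3 cells must be {6,8,9}; 7 in 3 cells must be {1,2,4}.
R1C2 = 6 − 5 = 1 completes the 6 across.
Given what's placed, R2C2 must be 6 to fit the 23 across and 9 down.
The 7 across and the 12 down share only 4, so R3C1 = 4.
R3C2 = 9 − 7 = 2 completes the 9 down.
R3C3 = 7 − 6 = 1 completes the 7 across.
R2C1 = 12 − 4 = 8 completes the 12 down.
R2C3 = 23 − 14 = 9 completes the 23 across.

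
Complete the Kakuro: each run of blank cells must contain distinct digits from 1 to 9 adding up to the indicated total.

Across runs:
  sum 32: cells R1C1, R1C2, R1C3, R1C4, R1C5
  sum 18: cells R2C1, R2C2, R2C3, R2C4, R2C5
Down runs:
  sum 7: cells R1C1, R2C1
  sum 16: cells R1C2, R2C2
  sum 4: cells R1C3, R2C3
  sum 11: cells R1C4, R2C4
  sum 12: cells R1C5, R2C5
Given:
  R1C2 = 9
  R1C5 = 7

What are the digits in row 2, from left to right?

2 7 1 3 5

16 in 2 cells must be {7,9}; 4 in 2 cells must be {1,3}.
Given what's placed, R1C3 must be 3 to fit the 32 across and 4 down.
R2C2 = 16 − 9 = 7 completes the 16 down.
R2C3 = 4 − 3 = 1 completes the 4 down.
R2C5 = 12 − 7 = 5 completes the 12 down.
R1C1 = 5: the only remaining digit allowed by both the 32 across and the 7 down.
R1C4 = 32 − 24 = 8 completes the 32 across.
R2C1 = 7 − 5 = 2 completes the 7 down.
R2C4 = 18 − 15 = 3 completes the 18 across.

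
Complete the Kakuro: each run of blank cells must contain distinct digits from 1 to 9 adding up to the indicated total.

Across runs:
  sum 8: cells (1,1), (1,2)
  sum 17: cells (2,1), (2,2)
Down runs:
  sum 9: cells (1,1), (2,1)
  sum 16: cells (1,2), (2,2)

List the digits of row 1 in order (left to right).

1, 7

17 in 2 cells must be {8,9}; 16 in 2 cells must be {7,9}.
The 8 across and the 16 down share only 7, so (1,2) = 7.
The 17 across and the 9 down share only 8, so (2,1) = 8.
(2,2) = 17 − 8 = 9 completes the 17 across.
(1,1) = 8 − 7 = 1 completes the 8 across.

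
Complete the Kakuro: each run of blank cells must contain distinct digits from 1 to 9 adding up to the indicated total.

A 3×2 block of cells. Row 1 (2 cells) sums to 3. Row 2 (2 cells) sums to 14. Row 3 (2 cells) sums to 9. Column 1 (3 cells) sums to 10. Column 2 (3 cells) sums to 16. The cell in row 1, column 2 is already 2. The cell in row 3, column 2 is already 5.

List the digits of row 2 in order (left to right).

3 in 2 cells must be {1,2}.
(1,1) = 3 − 2 = 1 completes the 3 across.
(2,2) = 16 − 7 = 9 completes the 16 down.
(3,1) = 9 − 5 = 4 completes the 9 across.
(2,1) = 14 − 9 = 5 completes the 14 across.

5 9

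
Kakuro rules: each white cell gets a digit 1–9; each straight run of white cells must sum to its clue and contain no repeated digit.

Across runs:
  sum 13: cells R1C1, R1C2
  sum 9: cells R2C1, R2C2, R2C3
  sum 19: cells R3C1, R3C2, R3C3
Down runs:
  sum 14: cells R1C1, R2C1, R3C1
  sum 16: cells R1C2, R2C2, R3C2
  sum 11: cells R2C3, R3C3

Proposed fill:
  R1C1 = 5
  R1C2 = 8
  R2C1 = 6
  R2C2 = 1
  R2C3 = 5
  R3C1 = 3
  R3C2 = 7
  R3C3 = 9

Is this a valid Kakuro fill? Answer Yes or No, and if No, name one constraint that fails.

No — the across run R2C1–R2C3 sums to 12, not 9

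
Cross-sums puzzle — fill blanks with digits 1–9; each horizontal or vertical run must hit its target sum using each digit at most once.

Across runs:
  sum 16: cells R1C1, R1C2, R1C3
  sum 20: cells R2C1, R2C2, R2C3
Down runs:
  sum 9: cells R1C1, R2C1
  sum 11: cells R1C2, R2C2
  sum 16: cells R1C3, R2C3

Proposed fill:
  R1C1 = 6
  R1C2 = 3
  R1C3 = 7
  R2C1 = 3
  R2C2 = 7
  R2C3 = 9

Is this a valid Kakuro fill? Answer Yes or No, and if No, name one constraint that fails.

No — the down run R1C2–R2C2 sums to 10, not 11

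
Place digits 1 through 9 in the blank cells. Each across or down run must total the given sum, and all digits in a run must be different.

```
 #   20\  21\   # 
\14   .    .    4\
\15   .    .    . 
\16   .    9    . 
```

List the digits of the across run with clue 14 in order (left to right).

9 5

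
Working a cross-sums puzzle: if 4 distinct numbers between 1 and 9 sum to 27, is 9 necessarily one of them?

Yes

Every partition of 27 into 4 distinct digits includes 9: {3,7,8,9}, {4,6,8,9}, {5,6,7,9}.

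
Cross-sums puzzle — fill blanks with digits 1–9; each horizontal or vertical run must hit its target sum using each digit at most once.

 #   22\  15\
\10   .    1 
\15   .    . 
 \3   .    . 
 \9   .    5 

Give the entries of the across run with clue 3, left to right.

3 in 2 cells must be {1,2}.
R1C1 = 10 − 1 = 9 completes the 10 across.
R3C2 = 2: the only remaining digit allowed by both the 3 across and the 15 down.
R4C1 = 9 − 5 = 4 completes the 9 across.
R2C2 = 15 − 8 = 7 completes the 15 down.
R3C1 = 3 − 2 = 1 completes the 3 across.
R2C1 = 15 − 7 = 8 completes the 15 across.

1, 2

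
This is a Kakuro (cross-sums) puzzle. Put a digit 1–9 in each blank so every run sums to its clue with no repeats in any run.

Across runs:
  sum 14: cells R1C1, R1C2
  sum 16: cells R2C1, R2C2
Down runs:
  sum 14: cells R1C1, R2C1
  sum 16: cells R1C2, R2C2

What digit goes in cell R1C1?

5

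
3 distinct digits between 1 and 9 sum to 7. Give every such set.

3 distinct digits from 1–9 sum between 6 and 24.
Only one set works: {1,2,4}.

{1,2,4}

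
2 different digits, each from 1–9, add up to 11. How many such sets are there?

4

2 distinct digits from 1–9 sum between 3 and 17.
Enumerating: {2,9}, {3,8}, {4,7}, {5,6}.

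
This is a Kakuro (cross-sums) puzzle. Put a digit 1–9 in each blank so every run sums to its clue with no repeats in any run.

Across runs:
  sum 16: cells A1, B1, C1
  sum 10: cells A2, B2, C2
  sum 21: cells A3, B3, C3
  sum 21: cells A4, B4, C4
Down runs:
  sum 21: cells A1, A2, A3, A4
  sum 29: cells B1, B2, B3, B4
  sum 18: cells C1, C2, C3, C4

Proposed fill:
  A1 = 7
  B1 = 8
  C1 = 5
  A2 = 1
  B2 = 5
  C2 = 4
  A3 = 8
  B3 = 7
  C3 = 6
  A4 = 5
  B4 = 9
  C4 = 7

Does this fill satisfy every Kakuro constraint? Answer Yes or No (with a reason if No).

No — the down run C1–C4 sums to 22, not 18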